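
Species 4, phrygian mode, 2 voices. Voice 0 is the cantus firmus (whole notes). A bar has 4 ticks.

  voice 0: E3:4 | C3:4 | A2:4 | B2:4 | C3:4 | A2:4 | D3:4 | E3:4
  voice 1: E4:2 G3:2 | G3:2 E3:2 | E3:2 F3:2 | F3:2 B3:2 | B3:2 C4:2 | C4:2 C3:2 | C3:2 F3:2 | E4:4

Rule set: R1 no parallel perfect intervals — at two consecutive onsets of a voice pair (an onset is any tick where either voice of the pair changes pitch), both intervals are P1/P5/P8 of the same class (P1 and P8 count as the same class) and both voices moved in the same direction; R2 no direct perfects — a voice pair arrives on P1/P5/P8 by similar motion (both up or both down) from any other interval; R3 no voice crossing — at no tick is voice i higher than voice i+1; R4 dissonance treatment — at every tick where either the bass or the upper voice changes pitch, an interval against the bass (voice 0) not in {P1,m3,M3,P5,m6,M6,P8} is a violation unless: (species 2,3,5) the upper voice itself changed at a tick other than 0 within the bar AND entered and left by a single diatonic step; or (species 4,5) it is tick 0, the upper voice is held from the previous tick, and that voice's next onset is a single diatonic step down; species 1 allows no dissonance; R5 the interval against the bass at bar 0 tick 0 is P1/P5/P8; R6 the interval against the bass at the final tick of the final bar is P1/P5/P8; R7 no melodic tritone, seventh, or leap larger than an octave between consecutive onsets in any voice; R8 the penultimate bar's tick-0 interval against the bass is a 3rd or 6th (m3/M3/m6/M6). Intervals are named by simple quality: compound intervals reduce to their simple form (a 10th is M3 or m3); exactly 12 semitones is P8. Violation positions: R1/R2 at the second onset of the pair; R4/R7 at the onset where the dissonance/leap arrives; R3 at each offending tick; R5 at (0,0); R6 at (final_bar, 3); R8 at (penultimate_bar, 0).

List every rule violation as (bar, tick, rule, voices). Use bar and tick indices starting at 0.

bar 0: v0=E3 v1=E4 downbeat P8
bar 1: v0=C3 v1=G3 downbeat P5
bar 2: v0=A2 v1=E3 downbeat P5
bar 3: v0=B2 v1=F3 downbeat TT
bar 4: v0=C3 v1=B3 downbeat M7
bar 5: v0=A2 v1=C4 downbeat m3
bar 6: v0=D3 v1=C3 downbeat M2
bar 7: v0=E3 v1=E4 downbeat P8
  -> R4 @ bar 3 tick 0 v(0, 1): B2/F3 TT untreated
  -> R7 @ bar 3 tick 2 v(1,): F3->B3 leap 6st
  -> R4 @ bar 4 tick 0 v(0, 1): C3/B3 M7 untreated
  -> R3 @ bar 6 tick 0 v(0, 1): D3 above C3
  -> R4 @ bar 6 tick 0 v(0, 1): D3/C3 M2 untreated
  -> R8 @ bar 6 tick 0 v(0, 1): penult M2 not 3rd/6th
  -> R3 @ bar 6 tick 1 v(0, 1): D3 above C3
  -> R2 @ bar 7 tick 0 v(0, 1): D3/F3 m3 -> E3/E4 P8 similar
  -> R7 @ bar 7 tick 0 v(1,): F3->E4 leap 11st

(3, 0, R4, (0, 1))
(3, 2, R7, (1,))
(4, 0, R4, (0, 1))
(6, 0, R3, (0, 1))
(6, 0, R4, (0, 1))
(6, 0, R8, (0, 1))
(6, 1, R3, (0, 1))
(7, 0, R2, (0, 1))
(7, 0, R7, (1,))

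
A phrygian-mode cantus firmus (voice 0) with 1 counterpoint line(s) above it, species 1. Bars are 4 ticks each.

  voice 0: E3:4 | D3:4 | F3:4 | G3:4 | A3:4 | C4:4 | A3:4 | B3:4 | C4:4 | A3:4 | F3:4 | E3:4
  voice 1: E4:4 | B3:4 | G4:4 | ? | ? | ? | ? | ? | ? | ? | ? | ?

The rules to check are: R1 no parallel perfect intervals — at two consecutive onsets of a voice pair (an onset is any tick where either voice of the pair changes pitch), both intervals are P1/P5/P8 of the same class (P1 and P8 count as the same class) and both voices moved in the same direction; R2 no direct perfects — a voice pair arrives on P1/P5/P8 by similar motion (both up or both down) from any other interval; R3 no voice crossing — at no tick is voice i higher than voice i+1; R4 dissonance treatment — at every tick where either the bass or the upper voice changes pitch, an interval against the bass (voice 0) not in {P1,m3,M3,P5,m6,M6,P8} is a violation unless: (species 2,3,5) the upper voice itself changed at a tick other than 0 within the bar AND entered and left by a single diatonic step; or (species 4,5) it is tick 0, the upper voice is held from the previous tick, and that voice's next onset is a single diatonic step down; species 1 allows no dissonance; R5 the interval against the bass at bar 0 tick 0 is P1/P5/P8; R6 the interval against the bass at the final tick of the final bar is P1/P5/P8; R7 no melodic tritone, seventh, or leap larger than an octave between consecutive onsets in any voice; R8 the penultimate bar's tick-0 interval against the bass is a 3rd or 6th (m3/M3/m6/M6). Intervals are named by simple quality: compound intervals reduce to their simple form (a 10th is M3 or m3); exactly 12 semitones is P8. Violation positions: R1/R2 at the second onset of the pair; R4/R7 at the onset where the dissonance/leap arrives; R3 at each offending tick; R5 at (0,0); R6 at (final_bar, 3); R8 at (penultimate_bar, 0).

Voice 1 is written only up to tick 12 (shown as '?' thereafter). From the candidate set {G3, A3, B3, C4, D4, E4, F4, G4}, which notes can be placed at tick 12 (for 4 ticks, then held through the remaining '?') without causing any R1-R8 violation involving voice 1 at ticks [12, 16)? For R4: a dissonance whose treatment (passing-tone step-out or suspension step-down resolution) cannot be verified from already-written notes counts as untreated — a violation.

{B3, D4, E4, G3, G4}

G3: legal
A3: violates R4,R7
B3: legal
C4: violates R4
D4: legal
E4: legal
F4: violates R4
G4: legal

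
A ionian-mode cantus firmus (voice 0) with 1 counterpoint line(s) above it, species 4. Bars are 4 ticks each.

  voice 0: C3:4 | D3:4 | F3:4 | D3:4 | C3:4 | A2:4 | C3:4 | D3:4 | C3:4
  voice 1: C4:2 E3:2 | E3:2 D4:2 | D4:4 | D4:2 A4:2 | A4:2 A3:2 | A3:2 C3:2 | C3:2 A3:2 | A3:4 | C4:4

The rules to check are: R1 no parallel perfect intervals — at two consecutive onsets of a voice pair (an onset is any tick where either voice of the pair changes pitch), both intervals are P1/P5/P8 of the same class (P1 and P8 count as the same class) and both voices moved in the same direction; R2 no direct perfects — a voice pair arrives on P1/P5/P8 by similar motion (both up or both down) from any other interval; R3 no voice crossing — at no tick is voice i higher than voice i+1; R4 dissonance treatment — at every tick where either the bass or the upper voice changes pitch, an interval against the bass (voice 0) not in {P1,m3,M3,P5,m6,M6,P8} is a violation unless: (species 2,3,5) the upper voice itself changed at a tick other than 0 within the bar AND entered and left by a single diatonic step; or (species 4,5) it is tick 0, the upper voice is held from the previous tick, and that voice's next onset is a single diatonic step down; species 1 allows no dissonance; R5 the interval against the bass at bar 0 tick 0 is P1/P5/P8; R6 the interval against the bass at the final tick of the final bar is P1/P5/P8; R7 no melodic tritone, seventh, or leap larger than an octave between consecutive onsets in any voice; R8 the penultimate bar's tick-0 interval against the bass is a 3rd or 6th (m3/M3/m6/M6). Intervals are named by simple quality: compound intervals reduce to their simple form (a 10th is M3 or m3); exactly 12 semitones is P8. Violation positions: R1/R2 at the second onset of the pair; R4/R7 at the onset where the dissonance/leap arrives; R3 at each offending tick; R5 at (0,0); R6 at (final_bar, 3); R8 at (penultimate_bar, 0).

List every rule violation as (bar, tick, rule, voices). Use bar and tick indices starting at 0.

bar 0: v0=C3 v1=C4 downbeat P8
bar 1: v0=D3 v1=E3 downbeat M2
bar 2: v0=F3 v1=D4 downbeat M6
bar 3: v0=D3 v1=D4 downbeat P8
bar 4: v0=C3 v1=A4 downbeat M6
bar 5: v0=A2 v1=A3 downbeat P8
bar 6: v0=C3 v1=C3 downbeat P1
bar 7: v0=D3 v1=A3 downbeat P5
bar 8: v0=C3 v1=C4 downbeat P8
  -> R4 @ bar 1 tick 0 v(0, 1): D3/E3 M2 untreated
  -> R7 @ bar 1 tick 2 v(1,): E3->D4 leap 10st
  -> R8 @ bar 7 tick 0 v(0, 1): penult P5 not 3rd/6th

(1, 0, R4, (0, 1))
(1, 2, R7, (1,))
(7, 0, R8, (0, 1))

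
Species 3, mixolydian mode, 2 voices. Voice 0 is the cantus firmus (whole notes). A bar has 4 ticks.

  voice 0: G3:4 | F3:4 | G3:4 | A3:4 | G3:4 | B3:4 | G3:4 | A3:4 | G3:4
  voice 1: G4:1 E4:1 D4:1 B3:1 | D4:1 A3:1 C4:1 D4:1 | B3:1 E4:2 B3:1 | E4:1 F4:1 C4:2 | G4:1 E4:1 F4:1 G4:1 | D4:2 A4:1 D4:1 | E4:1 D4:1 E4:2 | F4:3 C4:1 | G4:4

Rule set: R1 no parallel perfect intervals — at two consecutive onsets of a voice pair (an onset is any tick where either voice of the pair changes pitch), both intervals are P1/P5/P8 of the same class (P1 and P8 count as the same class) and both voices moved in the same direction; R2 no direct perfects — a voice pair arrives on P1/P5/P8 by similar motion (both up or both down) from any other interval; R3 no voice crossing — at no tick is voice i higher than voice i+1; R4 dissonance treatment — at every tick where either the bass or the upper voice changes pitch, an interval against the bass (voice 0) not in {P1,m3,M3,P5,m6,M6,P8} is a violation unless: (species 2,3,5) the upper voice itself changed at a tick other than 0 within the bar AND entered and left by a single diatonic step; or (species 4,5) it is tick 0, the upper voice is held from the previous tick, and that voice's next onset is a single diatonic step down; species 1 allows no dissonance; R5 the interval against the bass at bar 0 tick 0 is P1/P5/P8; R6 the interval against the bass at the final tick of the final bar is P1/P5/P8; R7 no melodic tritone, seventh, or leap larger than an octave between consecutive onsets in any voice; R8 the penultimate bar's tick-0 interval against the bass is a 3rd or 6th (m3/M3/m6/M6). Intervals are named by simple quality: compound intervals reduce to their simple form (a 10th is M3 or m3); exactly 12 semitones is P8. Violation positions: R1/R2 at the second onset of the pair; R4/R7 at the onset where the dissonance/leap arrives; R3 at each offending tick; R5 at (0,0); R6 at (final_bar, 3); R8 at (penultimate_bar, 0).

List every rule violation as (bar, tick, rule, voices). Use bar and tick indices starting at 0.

(3, 0, R2, (0, 1))
(5, 2, R4, (0, 1))

bar 0: v0=G3 v1=G4 downbeat P8
bar 1: v0=F3 v1=D4 downbeat M6
bar 2: v0=G3 v1=B3 downbeat M3
bar 3: v0=A3 v1=E4 downbeat P5
bar 4: v0=G3 v1=G4 downbeat P8
bar 5: v0=B3 v1=D4 downbeat m3
bar 6: v0=G3 v1=E4 downbeat M6
bar 7: v0=A3 v1=F4 downbeat m6
bar 8: v0=G3 v1=G4 downbeat P8
  -> R2 @ bar 3 tick 0 v(0, 1): G3/B3 M3 -> A3/E4 P5 similar
  -> R4 @ bar 5 tick 2 v(0, 1): B3/A4 m7 untreated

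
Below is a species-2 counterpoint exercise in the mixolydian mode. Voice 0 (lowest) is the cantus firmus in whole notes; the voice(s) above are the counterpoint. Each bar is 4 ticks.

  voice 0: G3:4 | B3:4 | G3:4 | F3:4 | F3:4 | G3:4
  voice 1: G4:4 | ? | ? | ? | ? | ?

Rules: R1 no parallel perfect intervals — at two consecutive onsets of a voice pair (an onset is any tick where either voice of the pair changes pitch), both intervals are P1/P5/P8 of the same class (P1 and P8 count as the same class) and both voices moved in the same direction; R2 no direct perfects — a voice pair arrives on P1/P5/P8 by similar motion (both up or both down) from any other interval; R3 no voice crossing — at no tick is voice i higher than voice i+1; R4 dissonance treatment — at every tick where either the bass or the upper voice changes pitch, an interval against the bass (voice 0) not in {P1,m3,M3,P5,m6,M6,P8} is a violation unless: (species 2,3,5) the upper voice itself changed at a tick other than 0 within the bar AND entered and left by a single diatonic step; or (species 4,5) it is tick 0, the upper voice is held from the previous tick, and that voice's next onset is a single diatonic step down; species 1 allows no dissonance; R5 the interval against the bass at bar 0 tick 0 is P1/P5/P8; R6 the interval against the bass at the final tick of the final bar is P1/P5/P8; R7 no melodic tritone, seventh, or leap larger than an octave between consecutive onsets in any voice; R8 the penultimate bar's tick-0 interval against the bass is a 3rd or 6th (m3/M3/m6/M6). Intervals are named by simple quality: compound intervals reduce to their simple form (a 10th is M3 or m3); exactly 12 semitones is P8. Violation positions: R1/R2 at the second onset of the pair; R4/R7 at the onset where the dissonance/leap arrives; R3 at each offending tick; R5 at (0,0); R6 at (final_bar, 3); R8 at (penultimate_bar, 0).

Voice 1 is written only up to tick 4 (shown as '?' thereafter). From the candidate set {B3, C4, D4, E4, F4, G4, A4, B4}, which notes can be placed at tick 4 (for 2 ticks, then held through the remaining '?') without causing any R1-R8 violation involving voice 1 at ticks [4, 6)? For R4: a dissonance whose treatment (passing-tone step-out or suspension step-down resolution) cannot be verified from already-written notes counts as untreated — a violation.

B3: legal
C4: violates R4
D4: legal
E4: violates R4
F4: violates R4
G4: legal
A4: violates R4
B4: violates R1

{B3, D4, G4}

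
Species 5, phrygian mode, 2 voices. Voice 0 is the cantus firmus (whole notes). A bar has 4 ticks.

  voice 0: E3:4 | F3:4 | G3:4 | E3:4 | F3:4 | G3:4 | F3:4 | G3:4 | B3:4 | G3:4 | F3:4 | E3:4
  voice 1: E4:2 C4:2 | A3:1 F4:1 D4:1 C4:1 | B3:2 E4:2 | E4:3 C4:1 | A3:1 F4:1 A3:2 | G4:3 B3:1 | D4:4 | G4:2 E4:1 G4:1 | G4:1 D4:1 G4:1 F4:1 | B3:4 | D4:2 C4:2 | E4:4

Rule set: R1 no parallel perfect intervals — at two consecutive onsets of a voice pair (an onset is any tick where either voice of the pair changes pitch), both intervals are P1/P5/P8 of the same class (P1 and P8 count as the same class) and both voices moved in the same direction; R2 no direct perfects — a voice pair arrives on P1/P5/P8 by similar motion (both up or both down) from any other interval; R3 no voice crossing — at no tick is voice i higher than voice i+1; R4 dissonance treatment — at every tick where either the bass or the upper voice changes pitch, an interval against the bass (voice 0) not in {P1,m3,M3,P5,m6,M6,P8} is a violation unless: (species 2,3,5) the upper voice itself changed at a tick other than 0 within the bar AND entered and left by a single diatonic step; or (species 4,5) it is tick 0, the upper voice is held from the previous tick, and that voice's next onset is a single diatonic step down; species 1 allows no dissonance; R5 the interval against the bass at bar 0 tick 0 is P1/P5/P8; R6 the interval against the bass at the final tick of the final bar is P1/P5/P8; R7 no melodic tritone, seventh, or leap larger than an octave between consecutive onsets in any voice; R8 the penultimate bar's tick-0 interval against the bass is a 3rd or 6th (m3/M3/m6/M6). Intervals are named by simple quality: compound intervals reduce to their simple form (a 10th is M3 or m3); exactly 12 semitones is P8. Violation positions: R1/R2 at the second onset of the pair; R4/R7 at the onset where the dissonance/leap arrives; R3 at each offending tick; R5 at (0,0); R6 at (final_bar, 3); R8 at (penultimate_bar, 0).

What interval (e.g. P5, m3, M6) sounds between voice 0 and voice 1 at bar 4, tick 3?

voice 0=F3 voice 1=A3 -> M3

M3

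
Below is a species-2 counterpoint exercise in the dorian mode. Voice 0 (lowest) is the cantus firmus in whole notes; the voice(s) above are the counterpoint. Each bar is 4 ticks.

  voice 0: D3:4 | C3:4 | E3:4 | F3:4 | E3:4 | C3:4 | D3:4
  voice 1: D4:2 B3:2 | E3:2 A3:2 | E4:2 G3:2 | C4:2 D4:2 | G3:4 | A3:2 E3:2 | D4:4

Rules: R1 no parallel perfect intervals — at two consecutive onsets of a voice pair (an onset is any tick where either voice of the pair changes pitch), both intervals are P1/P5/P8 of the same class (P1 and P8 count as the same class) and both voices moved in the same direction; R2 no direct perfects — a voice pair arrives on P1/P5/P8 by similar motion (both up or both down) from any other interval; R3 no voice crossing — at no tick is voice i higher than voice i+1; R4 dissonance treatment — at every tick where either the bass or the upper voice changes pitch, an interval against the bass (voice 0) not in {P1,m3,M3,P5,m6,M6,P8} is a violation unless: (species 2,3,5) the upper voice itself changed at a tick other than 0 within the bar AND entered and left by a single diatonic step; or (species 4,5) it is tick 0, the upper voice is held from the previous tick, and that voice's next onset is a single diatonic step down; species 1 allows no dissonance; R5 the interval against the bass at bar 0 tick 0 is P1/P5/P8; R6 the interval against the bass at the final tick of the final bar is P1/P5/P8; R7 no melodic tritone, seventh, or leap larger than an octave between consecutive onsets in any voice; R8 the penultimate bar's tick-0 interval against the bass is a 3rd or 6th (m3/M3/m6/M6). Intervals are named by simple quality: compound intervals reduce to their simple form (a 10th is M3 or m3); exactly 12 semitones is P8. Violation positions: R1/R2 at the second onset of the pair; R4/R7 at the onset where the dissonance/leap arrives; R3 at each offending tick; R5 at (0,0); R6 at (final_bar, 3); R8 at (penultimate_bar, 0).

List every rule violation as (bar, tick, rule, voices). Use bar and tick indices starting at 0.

bar 0: v0=D3 v1=D4 downbeat P8
bar 1: v0=C3 v1=E3 downbeat M3
bar 2: v0=E3 v1=E4 downbeat P8
bar 3: v0=F3 v1=C4 downbeat P5
bar 4: v0=E3 v1=G3 downbeat m3
bar 5: v0=C3 v1=A3 downbeat M6
bar 6: v0=D3 v1=D4 downbeat P8
  -> R2 @ bar 2 tick 0 v(0, 1): C3/A3 M6 -> E3/E4 P8 similar
  -> R2 @ bar 3 tick 0 v(0, 1): E3/G3 m3 -> F3/C4 P5 similar
  -> R2 @ bar 6 tick 0 v(0, 1): C3/E3 M3 -> D3/D4 P8 similar
  -> R7 @ bar 6 tick 0 v(1,): E3->D4 leap 10st

(2, 0, R2, (0, 1))
(3, 0, R2, (0, 1))
(6, 0, R2, (0, 1))
(6, 0, R7, (1,))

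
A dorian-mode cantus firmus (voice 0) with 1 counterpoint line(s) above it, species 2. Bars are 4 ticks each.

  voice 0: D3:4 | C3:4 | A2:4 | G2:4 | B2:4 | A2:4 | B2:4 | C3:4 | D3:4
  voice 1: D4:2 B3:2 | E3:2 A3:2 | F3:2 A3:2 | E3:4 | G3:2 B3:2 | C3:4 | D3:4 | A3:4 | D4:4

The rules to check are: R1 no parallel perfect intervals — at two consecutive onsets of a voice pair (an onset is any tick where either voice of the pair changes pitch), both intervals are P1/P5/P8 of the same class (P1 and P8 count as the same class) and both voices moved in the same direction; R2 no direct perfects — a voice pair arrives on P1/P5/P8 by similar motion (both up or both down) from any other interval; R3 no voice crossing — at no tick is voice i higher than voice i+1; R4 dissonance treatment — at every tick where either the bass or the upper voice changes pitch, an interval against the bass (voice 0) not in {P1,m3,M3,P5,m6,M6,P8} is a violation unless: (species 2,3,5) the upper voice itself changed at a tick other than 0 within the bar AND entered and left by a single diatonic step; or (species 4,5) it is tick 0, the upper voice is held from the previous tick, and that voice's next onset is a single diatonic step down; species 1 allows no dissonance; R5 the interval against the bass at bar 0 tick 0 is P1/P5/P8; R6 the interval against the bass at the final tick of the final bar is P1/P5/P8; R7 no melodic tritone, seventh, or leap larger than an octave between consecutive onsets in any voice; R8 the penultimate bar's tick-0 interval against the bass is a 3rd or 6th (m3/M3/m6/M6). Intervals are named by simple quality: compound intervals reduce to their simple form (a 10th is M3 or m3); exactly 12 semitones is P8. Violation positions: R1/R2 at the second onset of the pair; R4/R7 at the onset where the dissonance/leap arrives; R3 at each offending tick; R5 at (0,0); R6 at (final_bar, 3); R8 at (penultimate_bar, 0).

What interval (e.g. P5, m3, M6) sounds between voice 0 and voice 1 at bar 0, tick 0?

P8

voice 0=D3 voice 1=D4 -> P8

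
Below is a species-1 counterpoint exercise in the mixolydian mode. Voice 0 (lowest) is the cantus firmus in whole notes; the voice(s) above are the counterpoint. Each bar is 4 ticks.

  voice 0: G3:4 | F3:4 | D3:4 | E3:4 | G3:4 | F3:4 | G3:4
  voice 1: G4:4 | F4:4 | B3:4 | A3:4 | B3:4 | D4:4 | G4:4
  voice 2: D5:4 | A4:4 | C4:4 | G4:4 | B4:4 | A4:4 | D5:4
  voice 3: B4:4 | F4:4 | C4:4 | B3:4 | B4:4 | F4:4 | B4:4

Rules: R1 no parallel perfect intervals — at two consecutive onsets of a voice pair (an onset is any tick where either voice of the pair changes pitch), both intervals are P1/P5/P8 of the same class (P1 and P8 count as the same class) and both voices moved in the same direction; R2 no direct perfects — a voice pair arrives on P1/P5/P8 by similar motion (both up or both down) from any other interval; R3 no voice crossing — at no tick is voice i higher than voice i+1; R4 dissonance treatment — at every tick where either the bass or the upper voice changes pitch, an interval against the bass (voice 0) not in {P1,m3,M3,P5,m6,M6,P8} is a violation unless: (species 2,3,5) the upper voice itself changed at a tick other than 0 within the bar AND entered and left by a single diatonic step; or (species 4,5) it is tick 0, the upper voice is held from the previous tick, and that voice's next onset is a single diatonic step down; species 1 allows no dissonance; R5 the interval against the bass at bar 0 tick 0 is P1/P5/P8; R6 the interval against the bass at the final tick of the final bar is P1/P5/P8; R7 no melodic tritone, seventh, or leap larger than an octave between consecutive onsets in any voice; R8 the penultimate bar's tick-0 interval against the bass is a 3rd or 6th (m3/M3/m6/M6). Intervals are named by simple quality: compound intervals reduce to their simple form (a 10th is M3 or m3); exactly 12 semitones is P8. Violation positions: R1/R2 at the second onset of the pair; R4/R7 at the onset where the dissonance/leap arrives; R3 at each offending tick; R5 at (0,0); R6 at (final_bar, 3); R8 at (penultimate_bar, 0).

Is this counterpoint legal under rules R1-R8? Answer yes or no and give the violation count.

bar 0: v0=G3 v1=G4 v2=D5 v3=B4 (M3)
bar 1: v0=F3 v1=F4 v2=A4 v3=F4 (P8)
bar 2: v0=D3 v1=B3 v2=C4 v3=C4 (m7)
bar 3: v0=E3 v1=A3 v2=G4 v3=B3 (P5)
bar 4: v0=G3 v1=B3 v2=B4 v3=B4 (M3)
bar 5: v0=F3 v1=D4 v2=A4 v3=F4 (P8)
bar 6: v0=G3 v1=G4 v2=D5 v3=B4 (M3)
  R3 @ bar0.0: D5 above B4
  R5 @ bar0.0: opens on M3
  R3 @ bar0.1: D5 above B4
  R3 @ bar0.2: D5 above B4
  R3 @ bar0.3: D5 above B4
  R1 @ bar1.0: G3/G4 P8 -> F3/F4 P8 similar
  R2 @ bar1.0: G3/B4 M3 -> F3/F4 P8 similar
  R2 @ bar1.0: G4/B4 M3 -> F4/F4 P1 similar
  R3 @ bar1.0: A4 above F4
  R7 @ bar1.0: B4->F4 leap 6st
  R3 @ bar1.1: A4 above F4
  R3 @ bar1.2: A4 above F4
  R3 @ bar1.3: A4 above F4
  R2 @ bar2.0: A4/F4 M3 -> C4/C4 P1 similar
  R4 @ bar2.0: D3/C4 m7 untreated
  R4 @ bar2.0: D3/C4 m7 untreated
  R7 @ bar2.0: F4->B3 leap 6st
  R3 @ bar3.0: G4 above B3
  R4 @ bar3.0: E3/A3 P4 untreated
  R3 @ bar3.1: G4 above B3
  R3 @ bar3.2: G4 above B3
  R3 @ bar3.3: G4 above B3
  R2 @ bar4.0: A3/G4 m7 -> B3/B4 P8 similar
  R2 @ bar4.0: A3/B3 M2 -> B3/B4 P8 similar
  R2 @ bar4.0: G4/B3 m6 -> B4/B4 P1 similar
  R2 @ bar5.0: G3/B4 M3 -> F3/F4 P8 similar
  R3 @ bar5.0: A4 above F4
  R7 @ bar5.0: B4->F4 leap 6st
  R8 @ bar5.0: penult P8 not 3rd/6th
  R3 @ bar5.1: A4 above F4
  R3 @ bar5.2: A4 above F4
  R3 @ bar5.3: A4 above F4
  R1 @ bar6.0: D4/A4 P5 -> G4/D5 P5 similar
  R2 @ bar6.0: F3/D4 M6 -> G3/G4 P8 similar
  R2 @ bar6.0: F3/A4 M3 -> G3/D5 P5 similar
  R3 @ bar6.0: D5 above B4
  R7 @ bar6.0: F4->B4 leap 6st
  R3 @ bar6.1: D5 above B4
  R3 @ bar6.2: D5 above B4
  R3 @ bar6.3: D5 above B4
  R6 @ bar6.3: closes on M3

No (41 violations)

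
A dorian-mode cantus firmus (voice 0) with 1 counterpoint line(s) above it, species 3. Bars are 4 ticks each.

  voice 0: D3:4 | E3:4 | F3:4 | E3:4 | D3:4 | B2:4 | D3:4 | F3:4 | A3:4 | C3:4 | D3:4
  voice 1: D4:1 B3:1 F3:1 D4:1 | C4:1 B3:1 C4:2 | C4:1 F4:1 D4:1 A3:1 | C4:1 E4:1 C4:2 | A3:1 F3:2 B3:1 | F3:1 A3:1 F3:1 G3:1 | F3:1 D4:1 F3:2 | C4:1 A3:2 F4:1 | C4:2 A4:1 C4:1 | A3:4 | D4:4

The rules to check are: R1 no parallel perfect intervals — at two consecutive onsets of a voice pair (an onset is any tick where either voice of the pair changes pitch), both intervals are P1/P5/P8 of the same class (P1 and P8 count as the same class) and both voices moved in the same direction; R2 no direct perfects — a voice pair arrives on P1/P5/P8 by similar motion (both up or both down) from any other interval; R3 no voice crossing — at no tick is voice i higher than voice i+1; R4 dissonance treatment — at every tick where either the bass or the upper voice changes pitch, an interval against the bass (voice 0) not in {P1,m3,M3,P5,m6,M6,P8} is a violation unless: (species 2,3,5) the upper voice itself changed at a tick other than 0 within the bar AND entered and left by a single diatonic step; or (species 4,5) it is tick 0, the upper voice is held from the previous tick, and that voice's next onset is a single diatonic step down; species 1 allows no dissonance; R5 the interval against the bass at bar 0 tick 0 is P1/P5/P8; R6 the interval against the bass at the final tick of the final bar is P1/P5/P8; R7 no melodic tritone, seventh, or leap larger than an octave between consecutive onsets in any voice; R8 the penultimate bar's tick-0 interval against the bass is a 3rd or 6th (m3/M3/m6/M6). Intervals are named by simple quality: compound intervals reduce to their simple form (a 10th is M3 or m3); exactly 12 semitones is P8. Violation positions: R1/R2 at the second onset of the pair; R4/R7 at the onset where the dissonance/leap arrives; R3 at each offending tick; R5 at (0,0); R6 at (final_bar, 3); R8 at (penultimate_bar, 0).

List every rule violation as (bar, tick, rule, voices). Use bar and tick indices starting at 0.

(0, 2, R7, (1,))
(4, 0, R2, (0, 1))
(4, 3, R7, (1,))
(5, 0, R4, (0, 1))
(5, 0, R7, (1,))
(5, 1, R4, (0, 1))
(5, 2, R4, (0, 1))
(7, 0, R2, (0, 1))
(10, 0, R2, (0, 1))

bar 0: v0=D3 v1=D4 downbeat P8
bar 1: v0=E3 v1=C4 downbeat m6
bar 2: v0=F3 v1=C4 downbeat P5
bar 3: v0=E3 v1=C4 downbeat m6
bar 4: v0=D3 v1=A3 downbeat P5
bar 5: v0=B2 v1=F3 downbeat TT
bar 6: v0=D3 v1=F3 downbeat m3
bar 7: v0=F3 v1=C4 downbeat P5
bar 8: v0=A3 v1=C4 downbeat m3
bar 9: v0=C3 v1=A3 downbeat M6
bar 10: v0=D3 v1=D4 downbeat P8
  -> R7 @ bar 0 tick 2 v(1,): B3->F3 leap 6st
  -> R2 @ bar 4 tick 0 v(0, 1): E3/C4 m6 -> D3/A3 P5 similar
  -> R7 @ bar 4 tick 3 v(1,): F3->B3 leap 6st
  -> R4 @ bar 5 tick 0 v(0, 1): B2/F3 TT untreated
  -> R7 @ bar 5 tick 0 v(1,): B3->F3 leap 6st
  -> R4 @ bar 5 tick 1 v(0, 1): B2/A3 m7 untreated
  -> R4 @ bar 5 tick 2 v(0, 1): B2/F3 TT untreated
  -> R2 @ bar 7 tick 0 v(0, 1): D3/F3 m3 -> F3/C4 P5 similar
  -> R2 @ bar 10 tick 0 v(0, 1): C3/A3 M6 -> D3/D4 P8 similar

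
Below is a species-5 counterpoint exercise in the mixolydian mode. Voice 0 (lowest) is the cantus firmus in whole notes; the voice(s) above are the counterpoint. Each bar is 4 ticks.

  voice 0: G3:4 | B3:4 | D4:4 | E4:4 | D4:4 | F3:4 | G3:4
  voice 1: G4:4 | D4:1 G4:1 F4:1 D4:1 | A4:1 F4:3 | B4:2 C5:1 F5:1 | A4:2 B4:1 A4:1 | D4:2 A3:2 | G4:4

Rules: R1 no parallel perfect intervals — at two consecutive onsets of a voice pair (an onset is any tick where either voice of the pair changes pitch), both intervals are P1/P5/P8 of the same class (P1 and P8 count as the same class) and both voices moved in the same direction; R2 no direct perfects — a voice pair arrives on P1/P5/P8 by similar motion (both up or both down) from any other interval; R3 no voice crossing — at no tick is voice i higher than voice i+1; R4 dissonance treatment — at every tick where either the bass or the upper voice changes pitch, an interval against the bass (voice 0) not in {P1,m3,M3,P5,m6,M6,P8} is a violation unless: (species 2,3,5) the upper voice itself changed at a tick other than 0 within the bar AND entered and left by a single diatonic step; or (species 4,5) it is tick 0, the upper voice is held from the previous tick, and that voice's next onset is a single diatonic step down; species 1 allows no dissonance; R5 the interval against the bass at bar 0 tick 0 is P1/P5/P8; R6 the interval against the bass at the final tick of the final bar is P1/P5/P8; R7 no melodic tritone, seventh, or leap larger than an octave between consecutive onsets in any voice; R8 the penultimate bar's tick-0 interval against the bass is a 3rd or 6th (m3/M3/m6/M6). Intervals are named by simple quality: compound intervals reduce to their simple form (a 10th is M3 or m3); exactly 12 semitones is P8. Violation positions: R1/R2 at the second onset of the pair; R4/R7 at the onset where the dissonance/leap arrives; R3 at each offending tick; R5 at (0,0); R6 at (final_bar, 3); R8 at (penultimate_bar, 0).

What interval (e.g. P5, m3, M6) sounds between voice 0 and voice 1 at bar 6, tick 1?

voice 0=G3 voice 1=G4 -> P8

P8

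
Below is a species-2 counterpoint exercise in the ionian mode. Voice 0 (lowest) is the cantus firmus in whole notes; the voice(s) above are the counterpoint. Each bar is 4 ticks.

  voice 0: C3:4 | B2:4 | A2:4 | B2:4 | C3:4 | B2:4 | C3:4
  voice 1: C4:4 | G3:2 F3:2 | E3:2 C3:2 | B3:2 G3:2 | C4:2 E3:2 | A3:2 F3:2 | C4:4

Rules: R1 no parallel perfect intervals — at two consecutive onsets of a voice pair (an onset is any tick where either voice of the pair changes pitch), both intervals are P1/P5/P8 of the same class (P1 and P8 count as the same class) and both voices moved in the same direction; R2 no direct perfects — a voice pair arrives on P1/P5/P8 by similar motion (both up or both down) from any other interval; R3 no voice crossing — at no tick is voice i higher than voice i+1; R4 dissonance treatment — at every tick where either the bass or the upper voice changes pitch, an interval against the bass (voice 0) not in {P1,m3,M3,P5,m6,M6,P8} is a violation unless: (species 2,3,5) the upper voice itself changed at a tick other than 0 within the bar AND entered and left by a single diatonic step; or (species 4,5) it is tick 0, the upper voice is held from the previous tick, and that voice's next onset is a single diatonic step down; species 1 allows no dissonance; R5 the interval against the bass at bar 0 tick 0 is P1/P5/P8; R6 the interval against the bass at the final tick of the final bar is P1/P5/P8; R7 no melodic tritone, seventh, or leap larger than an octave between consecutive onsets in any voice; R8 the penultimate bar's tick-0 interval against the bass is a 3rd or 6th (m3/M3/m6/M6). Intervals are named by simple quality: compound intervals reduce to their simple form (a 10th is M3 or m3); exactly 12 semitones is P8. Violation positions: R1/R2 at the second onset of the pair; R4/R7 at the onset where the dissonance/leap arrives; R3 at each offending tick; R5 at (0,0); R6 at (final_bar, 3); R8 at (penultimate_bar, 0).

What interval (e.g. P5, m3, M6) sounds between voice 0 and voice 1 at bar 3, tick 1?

voice 0=B2 voice 1=B3 -> P8

P8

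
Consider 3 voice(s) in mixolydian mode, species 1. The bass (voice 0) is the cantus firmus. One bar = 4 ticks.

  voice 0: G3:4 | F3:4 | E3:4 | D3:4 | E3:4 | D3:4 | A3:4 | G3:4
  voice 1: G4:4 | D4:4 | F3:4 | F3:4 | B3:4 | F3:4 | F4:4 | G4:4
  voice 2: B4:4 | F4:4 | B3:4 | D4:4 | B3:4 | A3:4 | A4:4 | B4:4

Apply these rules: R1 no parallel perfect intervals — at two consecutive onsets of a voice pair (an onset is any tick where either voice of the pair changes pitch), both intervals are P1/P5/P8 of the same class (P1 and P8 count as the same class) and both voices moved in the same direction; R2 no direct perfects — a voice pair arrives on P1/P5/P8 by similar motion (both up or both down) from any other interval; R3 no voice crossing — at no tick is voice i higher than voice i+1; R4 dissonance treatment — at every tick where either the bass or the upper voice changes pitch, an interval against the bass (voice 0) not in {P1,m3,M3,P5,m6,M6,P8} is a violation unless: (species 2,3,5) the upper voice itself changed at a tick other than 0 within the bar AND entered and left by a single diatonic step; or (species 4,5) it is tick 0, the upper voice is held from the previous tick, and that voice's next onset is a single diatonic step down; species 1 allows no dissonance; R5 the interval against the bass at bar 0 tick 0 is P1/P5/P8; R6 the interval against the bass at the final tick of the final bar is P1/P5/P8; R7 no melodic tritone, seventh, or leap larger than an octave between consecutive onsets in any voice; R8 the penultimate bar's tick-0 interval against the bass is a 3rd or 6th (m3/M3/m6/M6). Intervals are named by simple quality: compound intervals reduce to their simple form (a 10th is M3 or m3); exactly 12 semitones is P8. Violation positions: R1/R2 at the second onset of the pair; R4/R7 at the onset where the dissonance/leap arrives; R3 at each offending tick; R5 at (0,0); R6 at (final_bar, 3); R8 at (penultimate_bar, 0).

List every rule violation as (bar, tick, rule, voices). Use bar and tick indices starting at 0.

(0, 0, R5, (0, 2))
(1, 0, R2, (0, 2))
(1, 0, R7, (2,))
(2, 0, R2, (0, 2))
(2, 0, R4, (0, 1))
(2, 0, R7, (2,))
(4, 0, R2, (0, 1))
(4, 0, R7, (1,))
(5, 0, R1, (0, 2))
(5, 0, R7, (1,))
(6, 0, R2, (0, 2))
(6, 0, R8, (0, 2))
(7, 3, R6, (0, 2))

bar 0: v0=G3 v1=G4 v2=B4 downbeat M3
bar 1: v0=F3 v1=D4 v2=F4 downbeat P8
bar 2: v0=E3 v1=F3 v2=B3 downbeat P5
bar 3: v0=D3 v1=F3 v2=D4 downbeat P8
bar 4: v0=E3 v1=B3 v2=B3 downbeat P5
bar 5: v0=D3 v1=F3 v2=A3 downbeat P5
bar 6: v0=A3 v1=F4 v2=A4 downbeat P8
bar 7: v0=G3 v1=G4 v2=B4 downbeat M3
  -> R5 @ bar 0 tick 0 v(0, 2): opens on M3
  -> R2 @ bar 1 tick 0 v(0, 2): G3/B4 M3 -> F3/F4 P8 similar
  -> R7 @ bar 1 tick 0 v(2,): B4->F4 leap 6st
  -> R2 @ bar 2 tick 0 v(0, 2): F3/F4 P8 -> E3/B3 P5 similar
  -> R4 @ bar 2 tick 0 v(0, 1): E3/F3 m2 untreated
  -> R7 @ bar 2 tick 0 v(2,): F4->B3 leap 6st
  -> R2 @ bar 4 tick 0 v(0, 1): D3/F3 m3 -> E3/B3 P5 similar
  -> R7 @ bar 4 tick 0 v(1,): F3->B3 leap 6st
  -> R1 @ bar 5 tick 0 v(0, 2): E3/B3 P5 -> D3/A3 P5 similar
  -> R7 @ bar 5 tick 0 v(1,): B3->F3 leap 6st
  -> R2 @ bar 6 tick 0 v(0, 2): D3/A3 P5 -> A3/A4 P8 similar
  -> R8 @ bar 6 tick 0 v(0, 2): penult P8 not 3rd/6th
  -> R6 @ bar 7 tick 3 v(0, 2): closes on M3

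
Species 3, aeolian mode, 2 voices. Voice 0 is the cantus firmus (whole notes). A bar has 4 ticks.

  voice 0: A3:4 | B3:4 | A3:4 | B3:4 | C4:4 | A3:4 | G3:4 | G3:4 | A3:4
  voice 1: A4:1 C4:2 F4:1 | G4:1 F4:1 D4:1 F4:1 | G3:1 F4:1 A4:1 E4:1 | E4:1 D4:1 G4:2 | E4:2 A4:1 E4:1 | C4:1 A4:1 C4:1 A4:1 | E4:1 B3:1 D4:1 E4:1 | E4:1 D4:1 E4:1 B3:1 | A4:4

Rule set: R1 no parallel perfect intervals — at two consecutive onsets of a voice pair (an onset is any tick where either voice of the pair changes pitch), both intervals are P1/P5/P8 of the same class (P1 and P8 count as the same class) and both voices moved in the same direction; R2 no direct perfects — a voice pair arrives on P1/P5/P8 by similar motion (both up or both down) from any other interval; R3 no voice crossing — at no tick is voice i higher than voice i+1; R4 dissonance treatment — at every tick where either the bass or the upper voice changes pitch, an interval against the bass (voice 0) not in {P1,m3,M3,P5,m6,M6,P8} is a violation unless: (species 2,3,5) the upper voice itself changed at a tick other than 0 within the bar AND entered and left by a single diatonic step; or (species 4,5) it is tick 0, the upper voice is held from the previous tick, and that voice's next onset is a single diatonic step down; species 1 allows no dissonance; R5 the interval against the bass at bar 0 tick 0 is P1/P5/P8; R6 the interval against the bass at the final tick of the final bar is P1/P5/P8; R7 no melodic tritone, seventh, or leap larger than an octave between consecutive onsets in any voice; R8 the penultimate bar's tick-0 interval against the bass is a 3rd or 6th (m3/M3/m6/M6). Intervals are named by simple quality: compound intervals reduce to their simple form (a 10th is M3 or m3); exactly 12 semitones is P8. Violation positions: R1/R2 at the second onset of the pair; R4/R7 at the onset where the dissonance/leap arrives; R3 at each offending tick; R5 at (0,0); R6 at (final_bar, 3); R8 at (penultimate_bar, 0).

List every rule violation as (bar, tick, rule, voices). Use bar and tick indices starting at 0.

bar 0: v0=A3 v1=A4 downbeat P8
bar 1: v0=B3 v1=G4 downbeat m6
bar 2: v0=A3 v1=G3 downbeat M2
bar 3: v0=B3 v1=E4 downbeat P4
bar 4: v0=C4 v1=E4 downbeat M3
bar 5: v0=A3 v1=C4 downbeat m3
bar 6: v0=G3 v1=E4 downbeat M6
bar 7: v0=G3 v1=E4 downbeat M6
bar 8: v0=A3 v1=A4 downbeat P8
  -> R4 @ bar 1 tick 1 v(0, 1): B3/F4 TT untreated
  -> R4 @ bar 1 tick 3 v(0, 1): B3/F4 TT untreated
  -> R3 @ bar 2 tick 0 v(0, 1): A3 above G3
  -> R4 @ bar 2 tick 0 v(0, 1): A3/G3 M2 untreated
  -> R7 @ bar 2 tick 0 v(1,): F4->G3 leap 10st
  -> R7 @ bar 2 tick 1 v(1,): G3->F4 leap 10st
  -> R4 @ bar 3 tick 0 v(0, 1): B3/E4 P4 untreated
  -> R2 @ bar 8 tick 0 v(0, 1): G3/B3 M3 -> A3/A4 P8 similar
  -> R7 @ bar 8 tick 0 v(1,): B3->A4 leap 10st

(1, 1, R4, (0, 1))
(1, 3, R4, (0, 1))
(2, 0, R3, (0, 1))
(2, 0, R4, (0, 1))
(2, 0, R7, (1,))
(2, 1, R7, (1,))
(3, 0, R4, (0, 1))
(8, 0, R2, (0, 1))
(8, 0, R7, (1,))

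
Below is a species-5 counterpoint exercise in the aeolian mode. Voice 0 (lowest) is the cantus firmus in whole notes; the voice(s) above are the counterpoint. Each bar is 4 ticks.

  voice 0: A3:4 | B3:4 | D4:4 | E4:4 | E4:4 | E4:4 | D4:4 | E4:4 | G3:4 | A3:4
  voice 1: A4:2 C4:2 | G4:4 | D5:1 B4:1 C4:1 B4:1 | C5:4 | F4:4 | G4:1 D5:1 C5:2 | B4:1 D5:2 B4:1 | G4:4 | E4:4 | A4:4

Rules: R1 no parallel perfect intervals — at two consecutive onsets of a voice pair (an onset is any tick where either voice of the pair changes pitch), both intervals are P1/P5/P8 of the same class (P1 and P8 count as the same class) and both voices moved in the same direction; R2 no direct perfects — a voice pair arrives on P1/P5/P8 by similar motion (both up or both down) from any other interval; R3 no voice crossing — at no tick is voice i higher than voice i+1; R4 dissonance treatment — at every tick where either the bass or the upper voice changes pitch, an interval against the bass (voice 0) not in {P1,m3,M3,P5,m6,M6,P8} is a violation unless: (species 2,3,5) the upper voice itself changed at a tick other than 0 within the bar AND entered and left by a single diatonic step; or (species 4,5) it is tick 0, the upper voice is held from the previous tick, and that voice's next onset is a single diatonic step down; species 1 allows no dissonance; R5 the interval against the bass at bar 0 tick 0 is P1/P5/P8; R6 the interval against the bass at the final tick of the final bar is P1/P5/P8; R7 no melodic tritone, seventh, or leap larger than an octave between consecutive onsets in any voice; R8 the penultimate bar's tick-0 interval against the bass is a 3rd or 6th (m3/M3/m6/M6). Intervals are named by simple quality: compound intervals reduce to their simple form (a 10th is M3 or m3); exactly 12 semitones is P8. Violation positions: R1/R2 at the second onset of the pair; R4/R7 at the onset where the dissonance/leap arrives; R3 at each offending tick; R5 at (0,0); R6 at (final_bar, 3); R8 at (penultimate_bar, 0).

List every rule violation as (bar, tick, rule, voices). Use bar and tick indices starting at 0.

(2, 0, R2, (0, 1))
(2, 2, R3, (0, 1))
(2, 2, R4, (0, 1))
(2, 2, R7, (1,))
(2, 3, R7, (1,))
(4, 0, R4, (0, 1))
(5, 1, R4, (0, 1))
(9, 0, R2, (0, 1))

bar 0: v0=A3 v1=A4 downbeat P8
bar 1: v0=B3 v1=G4 downbeat m6
bar 2: v0=D4 v1=D5 downbeat P8
bar 3: v0=E4 v1=C5 downbeat m6
bar 4: v0=E4 v1=F4 downbeat m2
bar 5: v0=E4 v1=G4 downbeat m3
bar 6: v0=D4 v1=B4 downbeat M6
bar 7: v0=E4 v1=G4 downbeat m3
bar 8: v0=G3 v1=E4 downbeat M6
bar 9: v0=A3 v1=A4 downbeat P8
  -> R2 @ bar 2 tick 0 v(0, 1): B3/G4 m6 -> D4/D5 P8 similar
  -> R3 @ bar 2 tick 2 v(0, 1): D4 above C4
  -> R4 @ bar 2 tick 2 v(0, 1): D4/C4 M2 untreated
  -> R7 @ bar 2 tick 2 v(1,): B4->C4 leap 11st
  -> R7 @ bar 2 tick 3 v(1,): C4->B4 leap 11st
  -> R4 @ bar 4 tick 0 v(0, 1): E4/F4 m2 untreated
  -> R4 @ bar 5 tick 1 v(0, 1): E4/D5 m7 untreated
  -> R2 @ bar 9 tick 0 v(0, 1): G3/E4 M6 -> A3/A4 P8 similar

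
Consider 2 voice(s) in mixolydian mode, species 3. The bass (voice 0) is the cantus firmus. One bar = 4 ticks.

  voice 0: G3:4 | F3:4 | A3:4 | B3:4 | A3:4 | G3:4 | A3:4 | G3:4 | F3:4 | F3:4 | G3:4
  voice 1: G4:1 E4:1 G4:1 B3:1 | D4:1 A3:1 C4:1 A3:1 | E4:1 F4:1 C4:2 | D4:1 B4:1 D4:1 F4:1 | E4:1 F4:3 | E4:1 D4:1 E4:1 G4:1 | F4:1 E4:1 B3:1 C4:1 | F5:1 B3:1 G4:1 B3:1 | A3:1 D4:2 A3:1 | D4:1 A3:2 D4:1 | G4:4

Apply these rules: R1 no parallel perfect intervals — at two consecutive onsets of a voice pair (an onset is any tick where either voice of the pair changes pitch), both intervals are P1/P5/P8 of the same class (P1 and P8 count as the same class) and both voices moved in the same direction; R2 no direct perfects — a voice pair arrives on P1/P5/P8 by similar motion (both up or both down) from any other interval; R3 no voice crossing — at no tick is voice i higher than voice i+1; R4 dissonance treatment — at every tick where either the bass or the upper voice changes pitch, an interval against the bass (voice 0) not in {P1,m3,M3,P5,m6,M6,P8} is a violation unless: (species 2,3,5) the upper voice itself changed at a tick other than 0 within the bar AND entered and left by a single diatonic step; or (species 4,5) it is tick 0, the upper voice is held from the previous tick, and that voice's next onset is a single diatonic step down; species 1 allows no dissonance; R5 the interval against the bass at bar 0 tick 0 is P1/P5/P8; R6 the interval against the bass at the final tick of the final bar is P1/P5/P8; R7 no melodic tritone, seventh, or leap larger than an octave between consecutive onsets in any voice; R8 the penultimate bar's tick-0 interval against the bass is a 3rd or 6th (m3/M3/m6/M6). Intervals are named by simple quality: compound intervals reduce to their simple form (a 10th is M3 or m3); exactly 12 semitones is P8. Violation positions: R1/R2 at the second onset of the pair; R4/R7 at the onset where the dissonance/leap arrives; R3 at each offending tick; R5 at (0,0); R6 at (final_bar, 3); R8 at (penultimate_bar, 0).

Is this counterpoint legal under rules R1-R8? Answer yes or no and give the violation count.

No (8 violations)

bar 0: v0=G3 v1=G4 (P8)
bar 1: v0=F3 v1=D4 (M6)
bar 2: v0=A3 v1=E4 (P5)
bar 3: v0=B3 v1=D4 (m3)
bar 4: v0=A3 v1=E4 (P5)
bar 5: v0=G3 v1=E4 (M6)
bar 6: v0=A3 v1=F4 (m6)
bar 7: v0=G3 v1=F5 (m7)
bar 8: v0=F3 v1=A3 (M3)
bar 9: v0=F3 v1=D4 (M6)
bar 10: v0=G3 v1=G4 (P8)
  R2 @ bar2.0: F3/A3 M3 -> A3/E4 P5 similar
  R4 @ bar3.3: B3/F4 TT untreated
  R2 @ bar4.0: B3/F4 TT -> A3/E4 P5 similar
  R4 @ bar6.2: A3/B3 M2 untreated
  R4 @ bar7.0: G3/F5 m7 untreated
  R7 @ bar7.0: C4->F5 leap 17st
  R7 @ bar7.1: F5->B3 leap 18st
  R2 @ bar10.0: F3/D4 M6 -> G3/G4 P8 similar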